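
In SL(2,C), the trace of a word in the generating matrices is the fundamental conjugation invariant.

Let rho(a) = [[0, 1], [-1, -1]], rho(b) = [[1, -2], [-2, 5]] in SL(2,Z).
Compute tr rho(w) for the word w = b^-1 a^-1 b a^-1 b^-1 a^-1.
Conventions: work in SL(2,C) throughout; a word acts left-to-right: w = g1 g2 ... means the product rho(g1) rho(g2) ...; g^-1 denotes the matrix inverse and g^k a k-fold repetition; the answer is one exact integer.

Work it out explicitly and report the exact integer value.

rho(b^-1) = [[5, 2], [2, 1]]
... * rho(a^-1) = [[-1, -1], [1, 0]]  ->  [[-3, -5], [-1, -2]]
... * rho(b) = [[1, -2], [-2, 5]]  ->  [[7, -19], [3, -8]]
... * rho(a^-1) = [[-1, -1], [1, 0]]  ->  [[-26, -7], [-11, -3]]
... * rho(b^-1) = [[5, 2], [2, 1]]  ->  [[-144, -59], [-61, -25]]
... * rho(a^-1) = [[-1, -1], [1, 0]]  ->  [[85, 144], [36, 61]]
tr = 85 + 61 = 146

146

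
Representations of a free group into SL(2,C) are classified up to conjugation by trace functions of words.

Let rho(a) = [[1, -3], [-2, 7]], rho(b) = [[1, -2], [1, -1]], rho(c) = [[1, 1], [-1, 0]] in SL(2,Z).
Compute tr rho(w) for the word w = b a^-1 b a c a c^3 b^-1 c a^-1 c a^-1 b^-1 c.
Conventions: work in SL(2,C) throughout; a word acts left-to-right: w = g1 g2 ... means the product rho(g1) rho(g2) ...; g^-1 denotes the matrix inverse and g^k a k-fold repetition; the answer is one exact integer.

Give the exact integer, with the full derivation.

rho(b) = [[1, -2], [1, -1]]
... * rho(a^-1) = [[7, 3], [2, 1]]  ->  [[3, 1], [5, 2]]
... * rho(b) = [[1, -2], [1, -1]]  ->  [[4, -7], [7, -12]]
... * rho(a) = [[1, -3], [-2, 7]]  ->  [[18, -61], [31, -105]]
... * rho(c) = [[1, 1], [-1, 0]]  ->  [[79, 18], [136, 31]]
... * rho(a) = [[1, -3], [-2, 7]]  ->  [[43, -111], [74, -191]]
... * rho(c) = [[1, 1], [-1, 0]]  ->  [[154, 43], [265, 74]]
... * rho(c) = [[1, 1], [-1, 0]]  ->  [[111, 154], [191, 265]]
... * rho(c) = [[1, 1], [-1, 0]]  ->  [[-43, 111], [-74, 191]]
... * rho(b^-1) = [[-1, 2], [-1, 1]]  ->  [[-68, 25], [-117, 43]]
... * rho(c) = [[1, 1], [-1, 0]]  ->  [[-93, -68], [-160, -117]]
... * rho(a^-1) = [[7, 3], [2, 1]]  ->  [[-787, -347], [-1354, -597]]
... * rho(c) = [[1, 1], [-1, 0]]  ->  [[-440, -787], [-757, -1354]]
... * rho(a^-1) = [[7, 3], [2, 1]]  ->  [[-4654, -2107], [-8007, -3625]]
... * rho(b^-1) = [[-1, 2], [-1, 1]]  ->  [[6761, -11415], [11632, -19639]]
... * rho(c) = [[1, 1], [-1, 0]]  ->  [[18176, 6761], [31271, 11632]]
tr = 18176 + 11632 = 29808

29808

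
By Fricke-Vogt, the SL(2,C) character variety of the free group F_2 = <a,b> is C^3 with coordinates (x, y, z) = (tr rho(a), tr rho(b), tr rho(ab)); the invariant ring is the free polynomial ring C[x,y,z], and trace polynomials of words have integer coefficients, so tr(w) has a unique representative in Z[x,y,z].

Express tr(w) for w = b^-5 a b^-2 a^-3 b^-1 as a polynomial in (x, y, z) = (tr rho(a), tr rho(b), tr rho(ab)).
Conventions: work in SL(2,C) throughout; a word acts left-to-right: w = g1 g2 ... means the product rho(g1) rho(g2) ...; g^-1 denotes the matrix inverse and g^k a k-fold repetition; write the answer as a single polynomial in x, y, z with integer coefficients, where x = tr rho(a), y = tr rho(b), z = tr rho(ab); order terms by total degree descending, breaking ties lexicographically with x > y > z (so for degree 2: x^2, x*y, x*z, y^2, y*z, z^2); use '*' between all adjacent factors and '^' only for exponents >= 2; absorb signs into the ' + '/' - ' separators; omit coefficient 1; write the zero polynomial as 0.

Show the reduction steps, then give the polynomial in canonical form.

apply: trace(b^-1) = trace(b) = y
trace(b^-1 a) = trace(a)*trace(b) - trace(a b) = x*y - z
apply: trace(b^-1 a^-1) = trace(b^-1)*trace(a) - trace(b^-1 a) = z
trace(a^-1 b^-2) = trace(b^-1 a^-1)*trace(b) - trace(b^-1 a^-1 b) = y*z - x
trace(a^-1 b^-3) = trace(a^-1 b^-2)*trace(b) - trace(a^-1 b^-1) = y^2*z - x*y - z
apply: trace(a^-1 b^-4) = trace(a^-1 b^-3)*trace(b) - trace(a^-1 b^-2) = y^3*z - x*y^2 - 2*y*z + x
use: trace(b a b a) = trace(a b)*trace(a b) - trace(1)   [split at repeated a] = z^2 - 2
trace(a b a^-1 b) = trace(b a b)*trace(a) - trace(b a b a) = x*y*z - x^2 - z^2 + 2
apply: trace(a b a^-1 b^-1) = trace(a b a^-1)*trace(b) - trace(a b a^-1 b) = -x*y*z + x^2 + y^2 + z^2 - 2
apply: trace(b^-1 a b a^-1 b^-1) = trace(a b a^-1 b^-1)*trace(b) - trace(a b a^-1) = -x*y^2*z + x^2*y + y^3 + y*z^2 - 3*y
trace(a b a^-1 b^-3) = trace(b^-1 a b a^-1 b^-1)*trace(b) - trace(b^-1 a b a^-1) = -x*y^3*z + x^2*y^2 + y^4 + y^2*z^2 + x*y*z - x^2 - 4*y^2 - z^2 + 2
use: trace(a^-1 b^-4 a b) = trace(a b a^-1 b^-3)*trace(b) - trace(a b a^-1 b^-2) = -x*y^4*z + x^2*y^3 + y^5 + y^3*z^2 + 2*x*y^2*z - 2*x^2*y - 5*y^3 - 2*y*z^2 + 5*y
trace(a b^-2) = trace(a b^-1)*trace(b) - trace(a) = x*y^2 - y*z - x
apply: trace(b^-3 a) = trace(a b^-2)*trace(b) - trace(a b^-1) = x*y^3 - y^2*z - 2*x*y + z
apply: trace(a^-2 b^-4 a b) = trace(a^-1 b^-4 a b)*trace(a) - trace(a^-1 b^-4 a b a) = -x^2*y^4*z + x^3*y^3 + x*y^5 + x*y^3*z^2 + 2*x^2*y^2*z - 2*x^3*y - 6*x*y^3 - 2*x*y*z^2 + y^2*z + 7*x*y - z
trace(a^-1 b^-4 a b^-1 a^-1) = trace(a^-2 b^-4 a)*trace(b) - trace(a^-2 b^-4 a b) = x^2*y^4*z - x^3*y^3 - x*y^5 - x*y^3*z^2 - 2*x^2*y^2*z + y^4*z + 2*x^3*y + 5*x*y^3 + 2*x*y*z^2 - 3*y^2*z - 6*x*y + z
trace(b^-2) = trace(b^-1)*trace(b) - trace(1) = y^2 - 2
trace(b^-3) = trace(b^-2)*trace(b) - trace(b^-1) = y^3 - 3*y
trace(b^-4) = trace(b^-3)*trace(b) - trace(b^-2) = y^4 - 4*y^2 + 2
apply: trace(a^-1 b^-4 a b^-1) = trace(a^-1 b^-4 a)*trace(b) - trace(a^-1 b^-4 a b) = x*y^4*z - x^2*y^3 - y^3*z^2 - 2*x*y^2*z + 2*x^2*y + y^3 + 2*y*z^2 - 3*y
trace(a b^-1 a^-3 b^-4) = trace(a^-1 b^-4 a b^-1 a^-1)*trace(a) - trace(a^-1 b^-4 a b^-1) = x^3*y^4*z - x^4*y^3 - x^2*y^5 - x^2*y^3*z^2 - 2*x^3*y^2*z + 2*x^4*y + 6*x^2*y^3 + 2*x^2*y*z^2 + y^3*z^2 - x*y^2*z - 8*x^2*y - y^3 - 2*y*z^2 + x*z + 3*y
trace(b^-1 a b a^-2) = trace(a^-1 b^-1 a b)*trace(a) - trace(a^-1 b^-1 a b a) = -x^2*y*z + x^3 + x*y^2 + x*z^2 - 3*x
trace(a^-2 b^-2 a b) = trace(b^-1 a b a^-2)*trace(b) - trace(b^-1 a b a^-2 b) = -x^2*y^2*z + x^3*y + x*y^3 + x*y*z^2 - 4*x*y + z
apply: trace(a^-1 b^-2 a b^-1 a^-1) = trace(a^-2 b^-2 a)*trace(b) - trace(a^-2 b^-2 a b) = x^2*y^2*z - x^3*y - x*y^3 - x*y*z^2 + y^2*z + 3*x*y - z
apply: trace(a^-1 b^-2 a b^-1) = trace(b^-1 a b^-1 a^-1)*trace(b) - trace(b^-1 a b^-1 a^-1 b) = x*y^2*z - x^2*y - y*z^2 + y
apply: trace(b^-2 a b^-1 a^-3) = trace(a^-1 b^-2 a b^-1 a^-1)*trace(a) - trace(a^-1 b^-2 a b^-1) = x^3*y^2*z - x^4*y - x^2*y^3 - x^2*y*z^2 + 4*x^2*y + y*z^2 - x*z - y
trace(a^-1 b^-1 a b^-1 a^-1) = trace(a^-1 b^-1 a b^-1)*trace(a) - trace(a^-1 b^-1 a b^-1 a) = x^2*y*z - x^3 - x*y^2 - x*z^2 + y*z + 3*x
use: trace(b^-1 a b^-1 a^-3) = trace(a^-1 b^-1 a b^-1 a^-1)*trace(a) - trace(a^-1 b^-1 a b^-1) = x^3*y*z - x^4 - x^2*y^2 - x^2*z^2 + 4*x^2 + z^2 - 2
trace(a b^-1 a^-3 b^-3) = trace(b^-2 a b^-1 a^-3)*trace(b) - trace(b^-2 a b^-1 a^-3 b) = x^3*y^3*z - x^4*y^2 - x^2*y^4 - x^2*y^2*z^2 - x^3*y*z + x^4 + 5*x^2*y^2 + x^2*z^2 + y^2*z^2 - x*y*z - 4*x^2 - y^2 - z^2 + 2
apply: trace(a^-3 b^-5 a b^-1) = trace(a b^-1 a^-3 b^-4)*trace(b) - trace(a b^-1 a^-3 b^-3) = x^3*y^5*z - x^4*y^4 - x^2*y^6 - x^2*y^4*z^2 - 3*x^3*y^3*z + 3*x^4*y^2 + 7*x^2*y^4 + 3*x^2*y^2*z^2 + y^4*z^2 + x^3*y*z - x*y^3*z - x^4 - 13*x^2*y^2 - x^2*z^2 - y^4 - 3*y^2*z^2 + 2*x*y*z + 4*x^2 + 4*y^2 + z^2 - 2
use: trace(b^-3 a^-2 b^-1) = trace(a^-1 b^-4)*trace(a) - trace(a^-1 b^-4 a) = x*y^3*z - x^2*y^2 - y^4 - 2*x*y*z + x^2 + 4*y^2 - 2
apply: trace(b^-2 a^-2) = trace(b^-2 a^-1)*trace(a) - trace(b^-2) = x*y*z - x^2 - y^2 + 2
trace(b^-1 a^-2) = trace(b^-1 a^-1)*trace(a) - trace(b^-1) = x*z - y
apply: trace(b^-3 a^-2) = trace(b^-2 a^-2)*trace(b) - trace(b^-2 a^-2 b) = x*y^2*z - x^2*y - y^3 - x*z + 3*y
trace(a^-2 b^-5) = trace(b^-3 a^-2 b^-1)*trace(b) - trace(b^-3 a^-2) = x*y^4*z - x^2*y^3 - y^5 - 3*x*y^2*z + 2*x^2*y + 5*y^3 + x*z - 5*y
use: trace(a b^-2 a^-3 b^-5) = trace(a^-3 b^-5 a b^-1)*trace(b) - trace(a^-3 b^-5 a) = x^3*y^6*z - x^4*y^5 - x^2*y^7 - x^2*y^5*z^2 - 3*x^3*y^4*z + 3*x^4*y^3 + 7*x^2*y^5 + 3*x^2*y^3*z^2 + y^5*z^2 + x^3*y^2*z - 2*x*y^4*z - x^4*y - 12*x^2*y^3 - x^2*y*z^2 - 3*y^3*z^2 + 5*x*y^2*z + 2*x^2*y - y^3 + y*z^2 - x*z + 3*y
trace(a b^-2 a^-3 b^-4) = trace(b^-1 a^-3 b^-4 a)*trace(b) - trace(b^-1 a^-3 b^-4 a b) = x^3*y^5*z - x^4*y^4 - x^2*y^6 - x^2*y^4*z^2 - 2*x^3*y^3*z + 2*x^4*y^2 + 6*x^2*y^4 + 2*x^2*y^2*z^2 + y^4*z^2 - 2*x*y^3*z - 7*x^2*y^2 - 2*y^2*z^2 + 3*x*y*z - x^2 - y^2 + 2
trace(b^-5 a b^-2 a^-3 b^-1) = trace(a b^-2 a^-3 b^-5)*trace(b) - trace(a b^-2 a^-3 b^-4) = x^3*y^7*z - x^4*y^6 - x^2*y^8 - x^2*y^6*z^2 - 4*x^3*y^5*z + 4*x^4*y^4 + 8*x^2*y^6 + 4*x^2*y^4*z^2 + y^6*z^2 + 3*x^3*y^3*z - 2*x*y^5*z - 3*x^4*y^2 - 18*x^2*y^4 - 3*x^2*y^2*z^2 - 4*y^4*z^2 + 7*x*y^3*z + 9*x^2*y^2 - y^4 + 3*y^2*z^2 - 4*x*y*z + x^2 + 4*y^2 - 2

x^3*y^7*z - x^4*y^6 - x^2*y^8 - x^2*y^6*z^2 - 4*x^3*y^5*z + 4*x^4*y^4 + 8*x^2*y^6 + 4*x^2*y^4*z^2 + y^6*z^2 + 3*x^3*y^3*z - 2*x*y^5*z - 3*x^4*y^2 - 18*x^2*y^4 - 3*x^2*y^2*z^2 - 4*y^4*z^2 + 7*x*y^3*z + 9*x^2*y^2 - y^4 + 3*y^2*z^2 - 4*x*y*z + x^2 + 4*y^2 - 2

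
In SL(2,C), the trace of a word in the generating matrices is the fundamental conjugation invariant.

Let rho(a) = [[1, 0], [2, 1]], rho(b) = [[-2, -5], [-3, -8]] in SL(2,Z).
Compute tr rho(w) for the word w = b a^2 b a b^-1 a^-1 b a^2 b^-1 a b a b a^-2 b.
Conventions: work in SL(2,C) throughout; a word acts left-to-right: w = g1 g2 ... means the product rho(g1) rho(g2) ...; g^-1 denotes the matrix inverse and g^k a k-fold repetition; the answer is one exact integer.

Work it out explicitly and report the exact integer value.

1215888802

rho(b) = [[-2, -5], [-3, -8]]
... * rho(a) = [[1, 0], [2, 1]]  ->  [[-12, -5], [-19, -8]]
... * rho(a) = [[1, 0], [2, 1]]  ->  [[-22, -5], [-35, -8]]
... * rho(b) = [[-2, -5], [-3, -8]]  ->  [[59, 150], [94, 239]]
... * rho(a) = [[1, 0], [2, 1]]  ->  [[359, 150], [572, 239]]
... * rho(b^-1) = [[-8, 5], [3, -2]]  ->  [[-2422, 1495], [-3859, 2382]]
... * rho(a^-1) = [[1, 0], [-2, 1]]  ->  [[-5412, 1495], [-8623, 2382]]
... * rho(b) = [[-2, -5], [-3, -8]]  ->  [[6339, 15100], [10100, 24059]]
... * rho(a) = [[1, 0], [2, 1]]  ->  [[36539, 15100], [58218, 24059]]
... * rho(a) = [[1, 0], [2, 1]]  ->  [[66739, 15100], [106336, 24059]]
... * rho(b^-1) = [[-8, 5], [3, -2]]  ->  [[-488612, 303495], [-778511, 483562]]
... * rho(a) = [[1, 0], [2, 1]]  ->  [[118378, 303495], [188613, 483562]]
... * rho(b) = [[-2, -5], [-3, -8]]  ->  [[-1147241, -3019850], [-1827912, -4811561]]
... * rho(a) = [[1, 0], [2, 1]]  ->  [[-7186941, -3019850], [-11451034, -4811561]]
... * rho(b) = [[-2, -5], [-3, -8]]  ->  [[23433432, 60093505], [37336751, 95747658]]
... * rho(a^-1) = [[1, 0], [-2, 1]]  ->  [[-96753578, 60093505], [-154158565, 95747658]]
... * rho(a^-1) = [[1, 0], [-2, 1]]  ->  [[-216940588, 60093505], [-345653881, 95747658]]
... * rho(b) = [[-2, -5], [-3, -8]]  ->  [[253600661, 603954900], [404064788, 962288141]]
tr = 253600661 + 962288141 = 1215888802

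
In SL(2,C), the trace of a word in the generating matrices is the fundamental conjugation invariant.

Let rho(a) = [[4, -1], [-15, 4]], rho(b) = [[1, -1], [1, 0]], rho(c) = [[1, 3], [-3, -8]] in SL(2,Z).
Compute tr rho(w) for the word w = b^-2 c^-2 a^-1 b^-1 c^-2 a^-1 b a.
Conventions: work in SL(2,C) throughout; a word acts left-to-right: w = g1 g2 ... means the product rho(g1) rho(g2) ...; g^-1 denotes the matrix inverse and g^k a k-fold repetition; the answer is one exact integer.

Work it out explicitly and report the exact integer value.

4750012

rho(b^-1) = [[0, 1], [-1, 1]]
... * rho(b^-1) = [[0, 1], [-1, 1]]  ->  [[-1, 1], [-1, 0]]
... * rho(c^-1) = [[-8, -3], [3, 1]]  ->  [[11, 4], [8, 3]]
... * rho(c^-1) = [[-8, -3], [3, 1]]  ->  [[-76, -29], [-55, -21]]
... * rho(a^-1) = [[4, 1], [15, 4]]  ->  [[-739, -192], [-535, -139]]
... * rho(b^-1) = [[0, 1], [-1, 1]]  ->  [[192, -931], [139, -674]]
... * rho(c^-1) = [[-8, -3], [3, 1]]  ->  [[-4329, -1507], [-3134, -1091]]
... * rho(c^-1) = [[-8, -3], [3, 1]]  ->  [[30111, 11480], [21799, 8311]]
... * rho(a^-1) = [[4, 1], [15, 4]]  ->  [[292644, 76031], [211861, 55043]]
... * rho(b) = [[1, -1], [1, 0]]  ->  [[368675, -292644], [266904, -211861]]
... * rho(a) = [[4, -1], [-15, 4]]  ->  [[5864360, -1539251], [4245531, -1114348]]
tr = 5864360 + -1114348 = 4750012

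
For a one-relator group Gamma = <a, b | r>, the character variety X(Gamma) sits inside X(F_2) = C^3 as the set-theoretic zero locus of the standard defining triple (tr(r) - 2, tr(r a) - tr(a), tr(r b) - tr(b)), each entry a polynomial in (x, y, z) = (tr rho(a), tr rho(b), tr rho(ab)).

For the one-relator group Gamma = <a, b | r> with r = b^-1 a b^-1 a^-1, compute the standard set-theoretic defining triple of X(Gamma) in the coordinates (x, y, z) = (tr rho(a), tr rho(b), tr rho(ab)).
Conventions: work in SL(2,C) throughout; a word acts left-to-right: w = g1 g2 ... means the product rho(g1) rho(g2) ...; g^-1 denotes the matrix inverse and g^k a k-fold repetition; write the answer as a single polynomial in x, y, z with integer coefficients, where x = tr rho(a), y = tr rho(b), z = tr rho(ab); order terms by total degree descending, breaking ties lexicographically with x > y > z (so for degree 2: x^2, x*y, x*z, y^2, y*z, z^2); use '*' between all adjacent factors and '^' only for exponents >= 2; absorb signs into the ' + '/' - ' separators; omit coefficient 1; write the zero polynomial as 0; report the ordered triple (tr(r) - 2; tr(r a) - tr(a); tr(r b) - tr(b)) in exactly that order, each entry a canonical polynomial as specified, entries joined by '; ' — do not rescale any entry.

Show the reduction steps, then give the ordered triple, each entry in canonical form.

x*y*z - x^2 - z^2; x*y^2 - y*z - 2*x; 0

trace(b^-1) = trace(b) = y
trace(b a b) = trace(b) * trace(a b) - trace(a) = y*z - x
trace(b a b a) = trace(b a) * trace(b a) - trace(1)   [split at repeated b] = z^2 - 2
apply: trace(a b a^-1 b) = trace(b a b) * trace(a) - trace(b a b a) = x*y*z - x^2 - z^2 + 2
apply: trace(a^-1 b^-1 a b) = trace(a b a^-1) * trace(b) - trace(a b a^-1 b) = -x*y*z + x^2 + y^2 + z^2 - 2
trace(b^-1 a b^-1 a^-1) = trace(a^-1 b^-1 a) * trace(b) - trace(a^-1 b^-1 a b) = x*y*z - x^2 - z^2 + 2
use: trace(a b^-1) = trace(a) * trace(b) - trace(a b) = x*y - z
trace(b^-1 a b^-1) = trace(a b^-1) * trace(b) - trace(a) = x*y^2 - y*z - x
assemble the triple (trace(r) - 2; trace(r a) - x; trace(r b) - y)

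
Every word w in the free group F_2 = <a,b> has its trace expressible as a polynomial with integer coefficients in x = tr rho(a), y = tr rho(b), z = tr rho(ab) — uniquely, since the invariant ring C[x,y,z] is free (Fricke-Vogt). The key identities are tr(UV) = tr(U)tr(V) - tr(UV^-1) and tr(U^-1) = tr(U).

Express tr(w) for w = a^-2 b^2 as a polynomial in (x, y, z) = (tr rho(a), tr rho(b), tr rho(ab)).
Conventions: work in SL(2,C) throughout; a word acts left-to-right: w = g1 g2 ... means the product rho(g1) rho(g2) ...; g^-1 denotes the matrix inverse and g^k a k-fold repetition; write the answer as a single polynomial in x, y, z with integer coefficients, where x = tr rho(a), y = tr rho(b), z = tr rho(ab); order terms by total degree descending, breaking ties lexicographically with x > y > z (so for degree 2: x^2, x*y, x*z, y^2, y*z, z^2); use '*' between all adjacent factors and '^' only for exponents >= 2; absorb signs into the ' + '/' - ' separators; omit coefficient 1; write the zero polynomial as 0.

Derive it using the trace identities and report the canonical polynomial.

x^2*y^2 - x*y*z - x^2 - y^2 + 2

trace(b^2) = trace(b) trace(b) - trace(1) = y^2 - 2
trace(b^2 a) = trace(b) trace(a b) - trace(a) = y*z - x
trace(a^-1 b^2) = trace(b^2) trace(a) - trace(b^2 a) = x*y^2 - y*z - x
trace(a^-2 b^2) = trace(a^-1 b^2) trace(a) - trace(a^-1 b^2 a) = x^2*y^2 - x*y*z - x^2 - y^2 + 2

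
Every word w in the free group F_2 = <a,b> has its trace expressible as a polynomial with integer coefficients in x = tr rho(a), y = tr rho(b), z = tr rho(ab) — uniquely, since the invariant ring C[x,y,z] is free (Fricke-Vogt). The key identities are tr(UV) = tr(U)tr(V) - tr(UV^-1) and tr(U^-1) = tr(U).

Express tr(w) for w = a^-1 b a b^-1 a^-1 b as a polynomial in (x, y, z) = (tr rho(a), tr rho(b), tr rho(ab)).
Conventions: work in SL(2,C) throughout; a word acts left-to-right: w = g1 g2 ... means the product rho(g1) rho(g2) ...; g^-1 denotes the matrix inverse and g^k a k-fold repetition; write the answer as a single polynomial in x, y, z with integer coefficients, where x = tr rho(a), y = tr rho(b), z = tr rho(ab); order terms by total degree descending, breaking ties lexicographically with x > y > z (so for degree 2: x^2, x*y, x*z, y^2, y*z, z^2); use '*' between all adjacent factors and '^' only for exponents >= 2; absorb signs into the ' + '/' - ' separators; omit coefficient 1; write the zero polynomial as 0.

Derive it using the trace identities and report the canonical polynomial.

trace(b^2) = trace(b)*trace(b) - trace(1) = y^2 - 2
trace(b^2 a) = trace(b)*trace(a b) - trace(a) = y*z - x
trace(b a^-1 b) = trace(b^2)*trace(a) - trace(b^2 a) = x*y^2 - y*z - x
trace(b a b^2) = trace(b)*trace(b a b) - trace(b a) = y^2*z - x*y - z
trace(a b a b) = trace(b a)*trace(b a) - trace(1)   [split at repeated b] = z^2 - 2
trace(a b a) = trace(a)*trace(b a) - trace(b) = x*z - y
trace(b a b^2 a) = trace(b)*trace(a b a b) - trace(a b a) = y*z^2 - x*z - y
trace(b a^-1 b a b) = trace(b a b^2)*trace(a) - trace(b a b^2 a) = x*y^2*z - x^2*y - y*z^2 + y
trace(b a b a b a) = trace(b a)*trace(b a b a) - trace(b^-1 a^-1)   [split at repeated b] = z^3 - 3*z
trace(b a^-1 b a b a) = trace(b a b a b)*trace(a) - trace(b a b a b a) = x*y*z^2 - x^2*z - z^3 - x*y + 3*z
trace(a^-1 b a^-1 b a b) = trace(b a^-1 b a b)*trace(a) - trace(b a^-1 b a b a) = x^2*y^2*z - x^3*y - 2*x*y*z^2 + x^2*z + z^3 + 2*x*y - 3*z
trace(a^-1 b a b^-1 a^-1 b) = trace(a^-1 b a^-1 b a)*trace(b) - trace(a^-1 b a^-1 b a b) = -x^2*y^2*z + x^3*y + x*y^3 + 2*x*y*z^2 - x^2*z - y^2*z - z^3 - 3*x*y + 3*z

-x^2*y^2*z + x^3*y + x*y^3 + 2*x*y*z^2 - x^2*z - y^2*z - z^3 - 3*x*y + 3*z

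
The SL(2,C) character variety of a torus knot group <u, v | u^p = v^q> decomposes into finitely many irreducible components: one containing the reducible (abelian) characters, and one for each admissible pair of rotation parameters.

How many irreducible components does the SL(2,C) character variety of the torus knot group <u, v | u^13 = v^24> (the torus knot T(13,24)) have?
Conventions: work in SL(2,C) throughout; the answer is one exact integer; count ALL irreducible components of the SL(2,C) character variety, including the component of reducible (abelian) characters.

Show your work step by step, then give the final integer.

In the torus knot group T(13,24), u^13 = v^24 is central, so an irreducible representation sends it to +I or -I (Schur).
On an irreducible component, tr(u) is locked at 2*cos(pi*alpha/13) for some alpha in 1..12, and tr(v) at 2*cos(pi*beta/24) for some beta in 1..23.
The two central values (-1)^alpha I and (-1)^beta I must be the same matrix, so alpha and beta share a parity.
Enumerate parity-matched pairs: 6*12 odd-odd plus 6*11 even-even gives 138.
Total: 138 irreducible-character components + 1 reducible (abelian) component = 139.

139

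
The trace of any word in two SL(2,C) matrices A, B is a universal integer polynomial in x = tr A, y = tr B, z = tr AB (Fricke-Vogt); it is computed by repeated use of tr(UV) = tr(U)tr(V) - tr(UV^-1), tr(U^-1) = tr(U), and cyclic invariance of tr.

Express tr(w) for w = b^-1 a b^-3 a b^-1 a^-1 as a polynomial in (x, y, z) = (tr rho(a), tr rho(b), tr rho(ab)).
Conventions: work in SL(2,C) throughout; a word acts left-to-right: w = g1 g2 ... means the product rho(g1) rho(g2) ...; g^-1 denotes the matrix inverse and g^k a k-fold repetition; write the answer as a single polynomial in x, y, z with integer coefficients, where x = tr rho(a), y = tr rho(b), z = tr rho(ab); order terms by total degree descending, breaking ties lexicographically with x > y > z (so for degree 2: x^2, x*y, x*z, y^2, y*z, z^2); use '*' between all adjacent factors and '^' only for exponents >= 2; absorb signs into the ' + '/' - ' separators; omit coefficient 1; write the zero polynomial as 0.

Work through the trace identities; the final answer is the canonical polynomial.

and tr(a b^-1) = tr(a) * tr(b) - tr(a b)   [inverse elimination on b] = x*y - z
and tr(b^-2 a) = tr(a b^-1) * tr(b) - tr(a)   [inverse elimination on b] = x*y^2 - y*z - x
tr(b^-2 a b^-1) = tr(b^-2 a) * tr(b) - tr(b^-2 a b)   [inverse elimination on b] = x*y^3 - y^2*z - 2*x*y + z
and tr(b^-3 a b^-1) = tr(b^-2 a b^-1) * tr(b) - tr(b^-2 a)   [inverse elimination on b] = x*y^4 - y^3*z - 3*x*y^2 + 2*y*z + x
next, tr(a^2) = tr(a) * tr(a) - tr(1)   [square of a] = x^2 - 2
tr(a^2 b) = tr(a) * tr(b a) - tr(b)   [square of a] = x*z - y
and tr(a^2 b^-1) = tr(a^2) * tr(b) - tr(a^2 b)   [inverse elimination on b] = x^2*y - x*z - y
tr(a b^-2 a) = tr(a^2 b^-1) * tr(b) - tr(a^2)   [inverse elimination on b] = x^2*y^2 - x*y*z - x^2 - y^2 + 2
tr(a b a^2) = tr(a) * tr(a b a) - tr(a b)   [square of a] = x^2*z - x*y - z
tr(b a b a) = tr(b a) * tr(b a) - tr(1)   [split at a repeated b] = z^2 - 2
next, tr(b a b) = tr(b) * tr(a b) - tr(a)   [square of b] = y*z - x
tr(a b a^2 b) = tr(a) * tr(b a b a) - tr(b a b)   [square of a] = x*z^2 - y*z - x
tr(a b^-1 a b a) = tr(a b a^2) * tr(b) - tr(a b a^2 b)   [inverse elimination on b] = x^2*y*z - x*y^2 - x*z^2 + x
tr(a b a b a b) = tr(b a b a) * tr(b a) - tr(a b)   [split at a repeated b] = z^3 - 3*z
tr(a b^-1 a b a b) = tr(a b a b a) * tr(b) - tr(a b a b a b)   [inverse elimination on b] = x*y*z^2 - y^2*z - z^3 - x*y + 3*z
tr(a b^-1 a b a b^-1) = tr(a b^-1 a b a) * tr(b) - tr(a b^-1 a b a b)   [inverse elimination on b] = x^2*y^2*z - x*y^3 - 2*x*y*z^2 + y^2*z + z^3 + 2*x*y - 3*z
next, tr(b a b^-2 a b^-1 a) = tr(a b^-1 a b a b^-1) * tr(b) - tr(a b^-1 a b a)   [inverse elimination on b] = x^2*y^3*z - x*y^4 - 2*x*y^2*z^2 - x^2*y*z + y^3*z + y*z^3 + 3*x*y^2 + x*z^2 - 3*y*z - x
tr(b^-1 a b^-1 a^-1 b a b^-1) = tr(b a b^-2 a b^-1) * tr(a) - tr(b a b^-2 a b^-1 a)   [inverse elimination on a] = -x^2*y^3*z + x^3*y^2 + x*y^4 + 2*x*y^2*z^2 - y^3*z - y*z^3 - x^3 - 4*x*y^2 - x*z^2 + 3*y*z + 3*x
tr(b a^2 b) = tr(b) * tr(a^2 b) - tr(a^2)   [square of b] = x*y*z - x^2 - y^2 + 2
tr(a b a^-1 b a) = tr(b a^2 b) * tr(a) - tr(b a^2 b a)   [inverse elimination on a] = x^2*y*z - x^3 - x*y^2 - x*z^2 + y*z + 3*x
tr(b a b a b) = tr(b) * tr(a b a b) - tr(a b a)   [square of b] = y*z^2 - x*z - y
next, tr(a b a^-1 b a b) = tr(b a b a b) * tr(a) - tr(b a b a b a)   [inverse elimination on a] = x*y*z^2 - x^2*z - z^3 - x*y + 3*z
and tr(a^-1 b a b^-1 a b) = tr(a b a^-1 b a) * tr(b) - tr(a b a^-1 b a b)   [inverse elimination on b] = x^2*y^2*z - x^3*y - x*y^3 - 2*x*y*z^2 + x^2*z + y^2*z + z^3 + 4*x*y - 3*z
next, tr(b^-1 a b^-1 a^-1 b a) = tr(a^-1 b a b^-1 a) * tr(b) - tr(a^-1 b a b^-1 a b)   [inverse elimination on b] = -x^2*y^2*z + x^3*y + x*y^3 + 2*x*y*z^2 - x^2*z - y^2*z - z^3 - 3*x*y + 3*z
next, tr(a b^-3 a b^-1 a^-1 b) = tr(b^-1 a b^-1 a^-1 b a b^-1) * tr(b) - tr(b^-1 a b^-1 a^-1 b a)   [inverse elimination on b] = -x^2*y^4*z + x^3*y^3 + x*y^5 + 2*x*y^3*z^2 + x^2*y^2*z - y^4*z - y^2*z^3 - 2*x^3*y - 5*x*y^3 - 3*x*y*z^2 + x^2*z + 4*y^2*z + z^3 + 6*x*y - 3*z
and tr(b^-1 a b^-3 a b^-1 a^-1) = tr(a b^-3 a b^-1 a^-1) * tr(b) - tr(a b^-3 a b^-1 a^-1 b)   [inverse elimination on b] = x^2*y^4*z - x^3*y^3 - 2*x*y^3*z^2 - x^2*y^2*z + y^2*z^3 + 2*x^3*y + 2*x*y^3 + 3*x*y*z^2 - x^2*z - 2*y^2*z - z^3 - 5*x*y + 3*z

x^2*y^4*z - x^3*y^3 - 2*x*y^3*z^2 - x^2*y^2*z + y^2*z^3 + 2*x^3*y + 2*x*y^3 + 3*x*y*z^2 - x^2*z - 2*y^2*z - z^3 - 5*x*y + 3*z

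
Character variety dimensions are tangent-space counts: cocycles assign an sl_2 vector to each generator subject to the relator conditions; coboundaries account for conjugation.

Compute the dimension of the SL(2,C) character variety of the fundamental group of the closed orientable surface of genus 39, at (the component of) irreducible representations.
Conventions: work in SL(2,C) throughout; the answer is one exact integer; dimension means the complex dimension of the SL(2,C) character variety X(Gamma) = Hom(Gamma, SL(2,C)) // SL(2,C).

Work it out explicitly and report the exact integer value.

pi_1 of the closed genus-39 surface has 78 generators bound by the single product-of-commutators relator.
Before the relator condition, cocycle space has dim 3*78 = 234.
d_2 is surjective at irreducible rho (its cokernel H^2 is dual to H^0 = 0), so dim Z^1 = 234 - 3 = 231.
dim B^1 = 3 (coboundaries, injective at irreducible rho).
Hence dim X = 231 - 3 = 228.

228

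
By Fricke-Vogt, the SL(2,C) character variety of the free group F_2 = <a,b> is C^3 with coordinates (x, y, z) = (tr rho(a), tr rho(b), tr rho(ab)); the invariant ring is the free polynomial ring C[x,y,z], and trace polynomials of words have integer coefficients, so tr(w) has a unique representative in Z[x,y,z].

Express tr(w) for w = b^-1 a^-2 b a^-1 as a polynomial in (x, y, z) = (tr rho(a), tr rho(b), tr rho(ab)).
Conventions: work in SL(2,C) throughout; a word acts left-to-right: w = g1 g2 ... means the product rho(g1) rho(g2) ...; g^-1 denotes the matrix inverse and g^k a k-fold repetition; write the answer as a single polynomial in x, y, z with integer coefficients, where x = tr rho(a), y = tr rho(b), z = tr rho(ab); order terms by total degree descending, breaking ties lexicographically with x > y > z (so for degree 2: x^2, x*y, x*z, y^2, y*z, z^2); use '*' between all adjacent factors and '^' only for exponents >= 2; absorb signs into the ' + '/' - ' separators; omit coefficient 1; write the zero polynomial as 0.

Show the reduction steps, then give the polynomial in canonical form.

tr(a^-1 b) = tr(b) * tr(a) - tr(b a) = x*y - z
tr(a^-1 b a^-1) = tr(a^-1 b) * tr(a) - tr(a^-1 b a) = x^2*y - x*z - y
tr(a^-2 b a^-1) = tr(a^-1 b a^-1) * tr(a) - tr(a^-1 b) = x^3*y - x^2*z - 2*x*y + z
tr(b^2) = tr(b) * tr(b) - tr(1) = y^2 - 2
tr(b^2 a) = tr(b) * tr(a b) - tr(a) = y*z - x
tr(b a^-1 b) = tr(b^2) * tr(a) - tr(b^2 a) = x*y^2 - y*z - x
use: tr(b a b a) = tr(b a) * tr(b a) - tr(1)   [split at repeated b] = z^2 - 2
use: tr(b a^-1 b a) = tr(b a b) * tr(a) - tr(b a b a) = x*y*z - x^2 - z^2 + 2
tr(b a^-1 b a^-1) = tr(b a^-1 b) * tr(a) - tr(b a^-1 b a) = x^2*y^2 - 2*x*y*z + z^2 - 2
tr(a^-2 b a^-1 b) = tr(b a^-1 b a^-1) * tr(a) - tr(b a^-1 b) = x^3*y^2 - 2*x^2*y*z - x*y^2 + x*z^2 + y*z - x
tr(b^-1 a^-2 b a^-1) = tr(a^-2 b a^-1) * tr(b) - tr(a^-2 b a^-1 b) = x^2*y*z - x*y^2 - x*z^2 + x

x^2*y*z - x*y^2 - x*z^2 + x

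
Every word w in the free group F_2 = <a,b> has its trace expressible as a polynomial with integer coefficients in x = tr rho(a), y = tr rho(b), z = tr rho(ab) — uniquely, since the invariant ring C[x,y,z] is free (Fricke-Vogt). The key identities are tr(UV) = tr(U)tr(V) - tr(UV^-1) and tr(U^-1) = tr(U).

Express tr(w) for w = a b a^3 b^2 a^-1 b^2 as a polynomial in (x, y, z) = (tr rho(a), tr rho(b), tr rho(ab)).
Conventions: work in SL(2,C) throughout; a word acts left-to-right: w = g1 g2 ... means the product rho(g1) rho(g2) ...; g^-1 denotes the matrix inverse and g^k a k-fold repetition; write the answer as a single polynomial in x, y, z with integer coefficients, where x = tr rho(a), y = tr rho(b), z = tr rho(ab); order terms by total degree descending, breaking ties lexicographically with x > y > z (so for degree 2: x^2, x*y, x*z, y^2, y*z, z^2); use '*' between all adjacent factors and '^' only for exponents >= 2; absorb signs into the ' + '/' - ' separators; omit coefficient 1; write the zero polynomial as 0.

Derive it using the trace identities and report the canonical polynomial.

x^3*y^3*z^2 - x^4*y^2*z - x^2*y^4*z - x^2*y^2*z^3 + 3*x^2*y^2*z + y^2*z^3 + x^3*y + x*y^3 - x*y*z^2 + x^2*z - y^2*z - 3*x*y - z

tr(a b a b) = tr(a b)*tr(a b) - tr(1) = z^2 - 2
tr(a b a) = tr(a)*tr(b a) - tr(b) = x*z - y
tr(b a b a b) = tr(b)*tr(a b a b) - tr(a b a) = y*z^2 - x*z - y
tr(b^3 a b a) = tr(b)*tr(b a b a b) - tr(b a b a) = y^2*z^2 - x*y*z - y^2 - z^2 + 2
tr(b a b) = tr(b)*tr(a b) - tr(a) = y*z - x
tr(b^2 a b) = tr(b)*tr(b a b) - tr(b a) = y^2*z - x*y - z
tr(b^3 a b) = tr(b)*tr(b^2 a b) - tr(b^2 a) = y^3*z - x*y^2 - 2*y*z + x
tr(a b a^2 b^3) = tr(a)*tr(b^3 a b a) - tr(b^3 a b) = x*y^2*z^2 - x^2*y*z - y^3*z - x*z^2 + 2*y*z + x
tr(a b a^2 b^2) = tr(a)*tr(b^2 a b a) - tr(b^2 a b) = x*y*z^2 - x^2*z - y^2*z + z
tr(a b^4 a b a) = tr(b)*tr(a b a^2 b^3) - tr(a b a^2 b^2) = x*y^3*z^2 - x^2*y^2*z - y^4*z - 2*x*y*z^2 + x^2*z + 3*y^2*z + x*y - z
tr(a b^4 a b) = tr(b)*tr(a b a b^3) - tr(a b a b^2) = y^3*z^2 - x*y^2*z - y^3 - 2*y*z^2 + x*z + 3*y
tr(b^2 a b a^3 b^2) = tr(a)*tr(a b^4 a b a) - tr(a b^4 a b) = x^2*y^3*z^2 - x^3*y^2*z - x*y^4*z - 2*x^2*y*z^2 - y^3*z^2 + x^3*z + 4*x*y^2*z + x^2*y + y^3 + 2*y*z^2 - 2*x*z - 3*y
tr(b a b a b a) = tr(b a b a)*tr(b a) - tr(a b) = z^3 - 3*z
tr(a b a b a^2 b) = tr(a)*tr(b a b a b a) - tr(b a b a b) = x*z^3 - y*z^2 - 2*x*z + y
tr(b a b a^2) = tr(a)*tr(b a b a) - tr(b a b) = x*z^2 - y*z - x
tr(a b a b a^2) = tr(a)*tr(b a b a^2) - tr(b a b a) = x^2*z^2 - x*y*z - x^2 - z^2 + 2
tr(b^2 a b a b a^2) = tr(b)*tr(a b a b a^2 b) - tr(a b a b a^2) = x*y*z^3 - x^2*z^2 - y^2*z^2 - x*y*z + x^2 + y^2 + z^2 - 2
tr(b^2 a b a b a) = tr(b)*tr(a b a b a b) - tr(a b a b a) = y*z^3 - x*z^2 - 2*y*z + x
tr(a b a^3 b^2 a b) = tr(a)*tr(b^2 a b a b a^2) - tr(b^2 a b a b a) = x^2*y*z^3 - x^3*z^2 - x*y^2*z^2 - x^2*y*z - y*z^3 + x^3 + x*y^2 + 2*x*z^2 + 2*y*z - 3*x
tr(b^2) = tr(b)*tr(b) - tr(1) = y^2 - 2
tr(b^3) = tr(b)*tr(b^2) - tr(b) = y^3 - 3*y
tr(b a^2 b^2) = tr(a)*tr(b^3 a) - tr(b^3) = x*y^2*z - x^2*y - y^3 - x*z + 3*y
tr(b^2 a^2 b a^2) = tr(a)*tr(b a^2 b^2 a) - tr(b a^2 b^2) = x^2*y*z^2 - x^3*z - 2*x*y^2*z + x^2*y + y^3 + 2*x*z - 3*y
tr(b^2 a^2 b a) = tr(a)*tr(b a b^2 a) - tr(b a b^2) = x*y*z^2 - x^2*z - y^2*z + z
tr(a b a^3 b^2 a) = tr(a)*tr(b^2 a^2 b a^2) - tr(b^2 a^2 b a) = x^3*y*z^2 - x^4*z - 2*x^2*y^2*z + x^3*y + x*y^3 - x*y*z^2 + 3*x^2*z + y^2*z - 3*x*y - z
tr(b^2 a b a^3 b^2 a) = tr(b)*tr(a b a^3 b^2 a b) - tr(a b a^3 b^2 a) = x^2*y^2*z^3 - 2*x^3*y*z^2 - x*y^3*z^2 + x^4*z + x^2*y^2*z - y^2*z^3 + 3*x*y*z^2 - 3*x^2*z + y^2*z + z
tr(a b a^3 b^2 a^-1 b^2) = tr(b^2 a b a^3 b^2)*tr(a) - tr(b^2 a b a^3 b^2 a) = x^3*y^3*z^2 - x^4*y^2*z - x^2*y^4*z - x^2*y^2*z^3 + 3*x^2*y^2*z + y^2*z^3 + x^3*y + x*y^3 - x*y*z^2 + x^2*z - y^2*z - 3*x*y - z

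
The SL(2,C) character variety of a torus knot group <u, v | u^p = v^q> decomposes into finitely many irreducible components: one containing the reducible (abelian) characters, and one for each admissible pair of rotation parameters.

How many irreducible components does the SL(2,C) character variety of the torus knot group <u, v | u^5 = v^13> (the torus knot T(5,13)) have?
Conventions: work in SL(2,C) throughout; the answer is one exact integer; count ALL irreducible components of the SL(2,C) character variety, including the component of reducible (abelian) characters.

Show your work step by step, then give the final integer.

25

For T(5,13): irreducibility forces the central element u^5 = v^13 to one of +I, -I.
This locks tr(u) to 2*cos(pi*alpha/5), alpha in 1..4, and tr(v) to 2*cos(pi*beta/13), beta in 1..12, on each component of irreducible characters.
The two central values (-1)^alpha I and (-1)^beta I must be the same matrix, so alpha and beta share a parity.
count pairs: odd alpha (2 choices) x odd beta (6), plus even alpha (2) x even beta (6): 2*6 + 2*6 = 24.
That is 24 components of irreducible characters, and with the reducible (abelian) component the total is 25.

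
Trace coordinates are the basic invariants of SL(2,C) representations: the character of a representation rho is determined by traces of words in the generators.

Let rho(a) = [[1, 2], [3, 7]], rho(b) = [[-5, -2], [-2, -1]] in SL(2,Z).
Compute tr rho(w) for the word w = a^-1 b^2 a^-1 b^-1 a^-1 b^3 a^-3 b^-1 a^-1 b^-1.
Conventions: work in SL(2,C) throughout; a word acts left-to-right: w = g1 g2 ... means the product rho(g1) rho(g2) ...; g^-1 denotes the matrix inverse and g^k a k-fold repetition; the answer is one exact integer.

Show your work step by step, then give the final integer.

rho(a^-1) = [[7, -2], [-3, 1]]
... * rho(b) = [[-5, -2], [-2, -1]]  ->  [[-31, -12], [13, 5]]
... * rho(b) = [[-5, -2], [-2, -1]]  ->  [[179, 74], [-75, -31]]
... * rho(a^-1) = [[7, -2], [-3, 1]]  ->  [[1031, -284], [-432, 119]]
... * rho(b^-1) = [[-1, 2], [2, -5]]  ->  [[-1599, 3482], [670, -1459]]
... * rho(a^-1) = [[7, -2], [-3, 1]]  ->  [[-21639, 6680], [9067, -2799]]
... * rho(b) = [[-5, -2], [-2, -1]]  ->  [[94835, 36598], [-39737, -15335]]
... * rho(b) = [[-5, -2], [-2, -1]]  ->  [[-547371, -226268], [229355, 94809]]
... * rho(b) = [[-5, -2], [-2, -1]]  ->  [[3189391, 1321010], [-1336393, -553519]]
... * rho(a^-1) = [[7, -2], [-3, 1]]  ->  [[18362707, -5057772], [-7694194, 2119267]]
... * rho(a^-1) = [[7, -2], [-3, 1]]  ->  [[143712265, -41783186], [-60217159, 17507655]]
... * rho(a^-1) = [[7, -2], [-3, 1]]  ->  [[1131335413, -329207716], [-474043078, 137941973]]
... * rho(b^-1) = [[-1, 2], [2, -5]]  ->  [[-1789750845, 3908709406], [749927024, -1637796021]]
... * rho(a^-1) = [[7, -2], [-3, 1]]  ->  [[-24254384133, 7488211096], [10162877231, -3137650069]]
... * rho(b^-1) = [[-1, 2], [2, -5]]  ->  [[39230806325, -85949823746], [-16438177369, 36014004807]]
tr = 39230806325 + 36014004807 = 75244811132

75244811132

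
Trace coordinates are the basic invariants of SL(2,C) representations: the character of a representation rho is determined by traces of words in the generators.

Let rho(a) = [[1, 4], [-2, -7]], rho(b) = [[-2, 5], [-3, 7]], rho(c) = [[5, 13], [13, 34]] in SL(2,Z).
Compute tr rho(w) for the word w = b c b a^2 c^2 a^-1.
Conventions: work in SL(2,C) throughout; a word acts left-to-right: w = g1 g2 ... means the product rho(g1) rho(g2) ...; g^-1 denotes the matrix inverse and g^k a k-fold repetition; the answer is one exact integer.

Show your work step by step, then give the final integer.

-136459567

rho(b) = [[-2, 5], [-3, 7]]
... * rho(c) = [[5, 13], [13, 34]]  ->  [[55, 144], [76, 199]]
... * rho(b) = [[-2, 5], [-3, 7]]  ->  [[-542, 1283], [-749, 1773]]
... * rho(a) = [[1, 4], [-2, -7]]  ->  [[-3108, -11149], [-4295, -15407]]
... * rho(a) = [[1, 4], [-2, -7]]  ->  [[19190, 65611], [26519, 90669]]
... * rho(c) = [[5, 13], [13, 34]]  ->  [[948893, 2480244], [1311292, 3427493]]
... * rho(c) = [[5, 13], [13, 34]]  ->  [[36987637, 96663905], [51113869, 133581558]]
... * rho(a^-1) = [[-7, -4], [2, 1]]  ->  [[-65585649, -51286643], [-90633967, -70873918]]
tr = -65585649 + -70873918 = -136459567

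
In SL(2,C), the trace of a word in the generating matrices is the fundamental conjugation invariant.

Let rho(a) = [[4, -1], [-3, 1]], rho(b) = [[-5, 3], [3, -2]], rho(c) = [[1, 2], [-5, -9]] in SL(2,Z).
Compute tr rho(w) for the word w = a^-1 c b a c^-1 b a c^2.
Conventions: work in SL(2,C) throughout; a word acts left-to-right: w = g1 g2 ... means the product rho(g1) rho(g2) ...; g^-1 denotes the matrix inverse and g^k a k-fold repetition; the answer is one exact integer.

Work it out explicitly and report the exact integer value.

rho(a^-1) = [[1, 1], [3, 4]]
... * rho(c) = [[1, 2], [-5, -9]]  ->  [[-4, -7], [-17, -30]]
... * rho(b) = [[-5, 3], [3, -2]]  ->  [[-1, 2], [-5, 9]]
... * rho(a) = [[4, -1], [-3, 1]]  ->  [[-10, 3], [-47, 14]]
... * rho(c^-1) = [[-9, -2], [5, 1]]  ->  [[105, 23], [493, 108]]
... * rho(b) = [[-5, 3], [3, -2]]  ->  [[-456, 269], [-2141, 1263]]
... * rho(a) = [[4, -1], [-3, 1]]  ->  [[-2631, 725], [-12353, 3404]]
... * rho(c) = [[1, 2], [-5, -9]]  ->  [[-6256, -11787], [-29373, -55342]]
... * rho(c) = [[1, 2], [-5, -9]]  ->  [[52679, 93571], [247337, 439332]]
tr = 52679 + 439332 = 492011

492011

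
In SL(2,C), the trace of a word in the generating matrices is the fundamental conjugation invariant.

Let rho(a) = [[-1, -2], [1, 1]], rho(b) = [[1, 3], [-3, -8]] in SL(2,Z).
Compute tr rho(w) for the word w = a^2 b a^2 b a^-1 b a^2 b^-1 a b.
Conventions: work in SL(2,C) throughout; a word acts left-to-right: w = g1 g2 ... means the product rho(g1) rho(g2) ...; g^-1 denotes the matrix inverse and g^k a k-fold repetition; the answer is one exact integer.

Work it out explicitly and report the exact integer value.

rho(a) = [[-1, -2], [1, 1]]
... * rho(a) = [[-1, -2], [1, 1]]  ->  [[-1, 0], [0, -1]]
... * rho(b) = [[1, 3], [-3, -8]]  ->  [[-1, -3], [3, 8]]
... * rho(a) = [[-1, -2], [1, 1]]  ->  [[-2, -1], [5, 2]]
... * rho(a) = [[-1, -2], [1, 1]]  ->  [[1, 3], [-3, -8]]
... * rho(b) = [[1, 3], [-3, -8]]  ->  [[-8, -21], [21, 55]]
... * rho(a^-1) = [[1, 2], [-1, -1]]  ->  [[13, 5], [-34, -13]]
... * rho(b) = [[1, 3], [-3, -8]]  ->  [[-2, -1], [5, 2]]
... * rho(a) = [[-1, -2], [1, 1]]  ->  [[1, 3], [-3, -8]]
... * rho(a) = [[-1, -2], [1, 1]]  ->  [[2, 1], [-5, -2]]
... * rho(b^-1) = [[-8, -3], [3, 1]]  ->  [[-13, -5], [34, 13]]
... * rho(a) = [[-1, -2], [1, 1]]  ->  [[8, 21], [-21, -55]]
... * rho(b) = [[1, 3], [-3, -8]]  ->  [[-55, -144], [144, 377]]
tr = -55 + 377 = 322

322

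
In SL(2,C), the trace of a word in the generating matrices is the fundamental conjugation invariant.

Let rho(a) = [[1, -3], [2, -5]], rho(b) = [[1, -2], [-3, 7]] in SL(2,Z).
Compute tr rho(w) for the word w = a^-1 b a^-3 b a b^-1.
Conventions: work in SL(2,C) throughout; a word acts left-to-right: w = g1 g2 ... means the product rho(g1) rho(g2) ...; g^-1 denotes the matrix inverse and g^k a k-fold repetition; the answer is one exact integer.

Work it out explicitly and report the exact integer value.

rho(a^-1) = [[-5, 3], [-2, 1]]
... * rho(b) = [[1, -2], [-3, 7]]  ->  [[-14, 31], [-5, 11]]
... * rho(a^-1) = [[-5, 3], [-2, 1]]  ->  [[8, -11], [3, -4]]
... * rho(a^-1) = [[-5, 3], [-2, 1]]  ->  [[-18, 13], [-7, 5]]
... * rho(a^-1) = [[-5, 3], [-2, 1]]  ->  [[64, -41], [25, -16]]
... * rho(b) = [[1, -2], [-3, 7]]  ->  [[187, -415], [73, -162]]
... * rho(a) = [[1, -3], [2, -5]]  ->  [[-643, 1514], [-251, 591]]
... * rho(b^-1) = [[7, 2], [3, 1]]  ->  [[41, 228], [16, 89]]
tr = 41 + 89 = 130

130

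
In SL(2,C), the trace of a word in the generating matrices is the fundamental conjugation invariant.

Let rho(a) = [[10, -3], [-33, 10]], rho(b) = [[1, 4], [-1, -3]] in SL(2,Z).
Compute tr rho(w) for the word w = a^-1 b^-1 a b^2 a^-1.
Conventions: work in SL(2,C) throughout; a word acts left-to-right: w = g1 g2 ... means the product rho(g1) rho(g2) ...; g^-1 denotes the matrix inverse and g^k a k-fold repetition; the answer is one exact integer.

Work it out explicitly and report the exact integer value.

rho(a^-1) = [[10, 3], [33, 10]]
... * rho(b^-1) = [[-3, -4], [1, 1]]  ->  [[-27, -37], [-89, -122]]
... * rho(a) = [[10, -3], [-33, 10]]  ->  [[951, -289], [3136, -953]]
... * rho(b) = [[1, 4], [-1, -3]]  ->  [[1240, 4671], [4089, 15403]]
... * rho(b) = [[1, 4], [-1, -3]]  ->  [[-3431, -9053], [-11314, -29853]]
... * rho(a^-1) = [[10, 3], [33, 10]]  ->  [[-333059, -100823], [-1098289, -332472]]
tr = -333059 + -332472 = -665531

-665531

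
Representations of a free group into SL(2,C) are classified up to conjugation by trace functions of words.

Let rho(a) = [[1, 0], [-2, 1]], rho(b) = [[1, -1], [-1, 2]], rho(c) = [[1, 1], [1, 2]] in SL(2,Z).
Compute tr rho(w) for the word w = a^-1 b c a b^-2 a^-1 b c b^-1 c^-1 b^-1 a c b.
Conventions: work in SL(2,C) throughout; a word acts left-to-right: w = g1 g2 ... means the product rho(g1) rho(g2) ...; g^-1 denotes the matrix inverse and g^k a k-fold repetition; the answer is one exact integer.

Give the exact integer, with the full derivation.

rho(a^-1) = [[1, 0], [2, 1]]
... * rho(b) = [[1, -1], [-1, 2]]  ->  [[1, -1], [1, 0]]
... * rho(c) = [[1, 1], [1, 2]]  ->  [[0, -1], [1, 1]]
... * rho(a) = [[1, 0], [-2, 1]]  ->  [[2, -1], [-1, 1]]
... * rho(b^-1) = [[2, 1], [1, 1]]  ->  [[3, 1], [-1, 0]]
... * rho(b^-1) = [[2, 1], [1, 1]]  ->  [[7, 4], [-2, -1]]
... * rho(a^-1) = [[1, 0], [2, 1]]  ->  [[15, 4], [-4, -1]]
... * rho(b) = [[1, -1], [-1, 2]]  ->  [[11, -7], [-3, 2]]
... * rho(c) = [[1, 1], [1, 2]]  ->  [[4, -3], [-1, 1]]
... * rho(b^-1) = [[2, 1], [1, 1]]  ->  [[5, 1], [-1, 0]]
... * rho(c^-1) = [[2, -1], [-1, 1]]  ->  [[9, -4], [-2, 1]]
... * rho(b^-1) = [[2, 1], [1, 1]]  ->  [[14, 5], [-3, -1]]
... * rho(a) = [[1, 0], [-2, 1]]  ->  [[4, 5], [-1, -1]]
... * rho(c) = [[1, 1], [1, 2]]  ->  [[9, 14], [-2, -3]]
... * rho(b) = [[1, -1], [-1, 2]]  ->  [[-5, 19], [1, -4]]
tr = -5 + -4 = -9

-9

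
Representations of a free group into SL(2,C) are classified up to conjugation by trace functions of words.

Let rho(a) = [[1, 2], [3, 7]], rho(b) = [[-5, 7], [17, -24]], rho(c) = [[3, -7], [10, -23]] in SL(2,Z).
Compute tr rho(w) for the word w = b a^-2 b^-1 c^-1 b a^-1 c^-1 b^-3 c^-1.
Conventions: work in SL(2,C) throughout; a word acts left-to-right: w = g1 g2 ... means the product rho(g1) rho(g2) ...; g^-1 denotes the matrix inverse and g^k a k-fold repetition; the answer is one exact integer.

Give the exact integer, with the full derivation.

rho(b) = [[-5, 7], [17, -24]]
... * rho(a^-1) = [[7, -2], [-3, 1]]  ->  [[-56, 17], [191, -58]]
... * rho(a^-1) = [[7, -2], [-3, 1]]  ->  [[-443, 129], [1511, -440]]
... * rho(b^-1) = [[-24, -7], [-17, -5]]  ->  [[8439, 2456], [-28784, -8377]]
... * rho(c^-1) = [[-23, 7], [-10, 3]]  ->  [[-218657, 66441], [745802, -226619]]
... * rho(b) = [[-5, 7], [17, -24]]  ->  [[2222782, -3125183], [-7581533, 10659470]]
... * rho(a^-1) = [[7, -2], [-3, 1]]  ->  [[24935023, -7570747], [-85049141, 25822536]]
... * rho(c^-1) = [[-23, 7], [-10, 3]]  ->  [[-497798059, 151832920], [1697904883, -517876379]]
... * rho(b^-1) = [[-24, -7], [-17, -5]]  ->  [[9365993776, 2725421813], [-31945818749, -9295952286]]
... * rho(b^-1) = [[-24, -7], [-17, -5]]  ->  [[-271116021445, -79189065497], [924730838838, 270100492673]]
... * rho(b^-1) = [[-24, -7], [-17, -5]]  ->  [[7852998628129, 2293757477600], [-26785248507553, -7823618335231]]
... * rho(c^-1) = [[-23, 7], [-10, 3]]  ->  [[-203556543222967, 61852262829703], [694296899026029, -210967594558564]]
tr = -203556543222967 + -210967594558564 = -414524137781531

-414524137781531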